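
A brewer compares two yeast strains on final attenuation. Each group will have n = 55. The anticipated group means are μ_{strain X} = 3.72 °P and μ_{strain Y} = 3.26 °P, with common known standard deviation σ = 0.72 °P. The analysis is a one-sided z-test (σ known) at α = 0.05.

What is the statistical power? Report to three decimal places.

Standardized effect: d = |μ_{strain X} − μ_{strain Y}| / σ = |3.72 − 3.26| / 0.72 = 0.6389
Noncentrality parameter: λ = d·√(n/2) = 0.6389 × √(55/2) = 3.3504
Critical value for a one-sided test at α = 0.05: z_α = 1.645.
Power = Φ(λ − 1.645) = Φ(1.706) = 0.9560.

Power ≈ 0.956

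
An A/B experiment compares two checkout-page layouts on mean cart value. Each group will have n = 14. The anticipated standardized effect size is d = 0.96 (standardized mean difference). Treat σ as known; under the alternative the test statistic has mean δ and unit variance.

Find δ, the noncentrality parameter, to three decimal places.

δ ≈ 2.540

The noncentrality parameter scales effect size by the design's sample-size factor: δ = d·√(n/2) = 0.96 × √(14/2) = 2.5399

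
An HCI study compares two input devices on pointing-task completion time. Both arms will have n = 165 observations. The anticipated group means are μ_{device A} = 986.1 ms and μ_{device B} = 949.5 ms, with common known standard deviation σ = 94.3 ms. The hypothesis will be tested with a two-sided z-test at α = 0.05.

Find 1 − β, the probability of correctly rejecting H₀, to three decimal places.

Standardized effect: d = |μ_{device A} − μ_{device B}| / σ = |986.1 − 949.5| / 94.3 = 0.3881
Noncentrality parameter: δ = d·√(n/2) = 0.3881 × √(165/2) = 3.5253
Critical value for a two-sided test at α = 0.05: z_{α/2} = 1.960.
Power = Φ(δ − 1.960) + Φ(−δ − 1.960) = Φ(1.565) + Φ(-5.485) = 0.9412 + 0.0000 = 0.9412.

Power ≈ 0.941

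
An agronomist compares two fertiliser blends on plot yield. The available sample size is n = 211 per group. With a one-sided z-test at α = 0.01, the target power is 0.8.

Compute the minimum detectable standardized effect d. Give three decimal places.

d ≈ 0.308

Required noncentrality: δ = z_{0.01} + z_{0.20} = 2.326 + 0.842 = 3.168.
δ = d·√(n/2) ⇒ d = δ/√(n/2) = 3.168/√(211/2) = 0.3084.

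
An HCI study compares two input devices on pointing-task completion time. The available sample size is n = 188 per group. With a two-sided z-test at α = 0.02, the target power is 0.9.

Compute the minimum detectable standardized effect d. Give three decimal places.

d ≈ 0.372

Required noncentrality: δ = z_{0.01} + z_{0.10} = 2.326 + 1.282 = 3.608.
(The second rejection-region term Φ(−δ − z_{α/2}) is negligible and dropped.)
δ = d·√(n/2) ⇒ d = δ/√(n/2) = 3.608/√(188/2) = 0.3721.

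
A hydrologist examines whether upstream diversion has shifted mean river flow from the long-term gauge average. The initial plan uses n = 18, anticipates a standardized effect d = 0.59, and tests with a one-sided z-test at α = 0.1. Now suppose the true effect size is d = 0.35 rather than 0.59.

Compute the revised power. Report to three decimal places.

With d = 0.35: δ = d·√n = 0.35 × √18 = 1.4849. Critical value z_{0.1} = 1.282.
Revised power = Φ(δ − 1.282) = Φ(0.203) = 0.5806.

Power ≈ 0.581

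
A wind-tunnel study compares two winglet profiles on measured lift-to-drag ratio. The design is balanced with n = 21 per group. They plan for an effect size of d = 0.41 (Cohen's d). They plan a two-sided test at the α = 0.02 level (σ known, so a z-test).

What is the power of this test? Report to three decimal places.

Noncentrality parameter: δ = d·√(n/2) = 0.41 × √(21/2) = 1.3286
Critical value for a two-sided test at α = 0.02: z_{α/2} = 2.326.
Power = Φ(δ − 2.326) + Φ(−δ − 2.326) = Φ(-0.998) + Φ(-3.655) = 0.1592 + 0.0001 = 0.1593.

Power ≈ 0.159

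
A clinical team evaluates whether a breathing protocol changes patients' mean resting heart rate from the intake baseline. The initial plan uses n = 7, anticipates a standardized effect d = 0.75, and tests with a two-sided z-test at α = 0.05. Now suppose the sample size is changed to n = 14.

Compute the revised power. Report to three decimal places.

With n = 14: δ = d·√n = 0.75 × √14 = 2.8062. Critical value z_{0.025} = 1.960.
Revised power = Φ(δ − 1.960) + Φ(−δ − 1.960) = Φ(0.846) + Φ(-4.766) = 0.8013 + 0.0000 = 0.8013.

Power ≈ 0.801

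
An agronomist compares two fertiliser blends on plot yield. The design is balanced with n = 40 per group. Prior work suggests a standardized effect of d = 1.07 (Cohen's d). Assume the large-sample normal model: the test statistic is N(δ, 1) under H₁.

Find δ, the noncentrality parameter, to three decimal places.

δ ≈ 4.785

δ = d·√(n/2) = 1.07 × √(40/2) = 4.7852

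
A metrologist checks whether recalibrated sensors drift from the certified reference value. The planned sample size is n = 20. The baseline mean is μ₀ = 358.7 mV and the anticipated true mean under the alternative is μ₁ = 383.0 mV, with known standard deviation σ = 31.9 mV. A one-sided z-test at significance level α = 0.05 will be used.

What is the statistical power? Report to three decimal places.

Standardized effect: d = |μ₁ − μ₀| / σ = |383.0 − 358.7| / 31.9 = 0.7618
Noncentrality parameter: λ = d·√n = 0.7618 × √20 = 3.4067
Critical value for a one-sided test at α = 0.05: z_α = 1.645.
Power = P(Z > 1.645 − λ) = Φ(1.762) = 0.9610.

Power ≈ 0.961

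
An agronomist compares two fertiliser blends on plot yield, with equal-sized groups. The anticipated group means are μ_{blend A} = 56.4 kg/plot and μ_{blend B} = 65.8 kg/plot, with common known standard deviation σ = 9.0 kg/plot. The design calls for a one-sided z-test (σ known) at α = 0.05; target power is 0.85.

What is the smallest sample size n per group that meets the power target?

Standardized effect: d = |μ_{blend A} − μ_{blend B}| / σ = |56.4 − 65.8| / 9.0 = 1.0444
For power 0.85 need Φ(δ − z_{0.05}) = 0.85, so δ = z_{0.05} + z_{0.15} = 1.645 + 1.036 = 2.681.
δ = d·√(n/2) ⇒ n = 2(δ/d)² = 2 × (2.681 / 1.0444)² = 13.18.
Rounding up, n = 14 per group.

n = 14 per group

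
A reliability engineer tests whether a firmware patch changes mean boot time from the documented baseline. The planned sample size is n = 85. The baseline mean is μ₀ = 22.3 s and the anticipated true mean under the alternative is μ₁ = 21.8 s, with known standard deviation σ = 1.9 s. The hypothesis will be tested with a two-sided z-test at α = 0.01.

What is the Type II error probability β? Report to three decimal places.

Standardized effect: d = |μ₁ − μ₀| / σ = |21.8 − 22.3| / 1.9 = 0.2632
Noncentrality parameter: δ = d·√n = 0.2632 × √85 = 2.4262
Critical value for a two-sided test at α = 0.01: z_{α/2} = 2.576.
Power = Φ(δ − 2.576) + Φ(−δ − 2.576) = Φ(-0.150) + Φ(-5.002) = 0.4405 + 0.0000 = 0.4405.
Type II error: β = 1 − power = 1 − 0.4405 = 0.5595.

β ≈ 0.559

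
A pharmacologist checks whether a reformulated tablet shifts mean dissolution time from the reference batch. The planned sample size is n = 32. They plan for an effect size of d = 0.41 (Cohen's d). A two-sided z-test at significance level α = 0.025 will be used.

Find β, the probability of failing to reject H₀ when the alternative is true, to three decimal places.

β ≈ 0.469

Noncentrality parameter: δ = d·√n = 0.41 × √32 = 2.3193
Critical value for a two-sided test at α = 0.025: z_{α/2} = 2.241.
Power = Φ(δ − 2.241) + Φ(−δ − 2.241) = Φ(0.078) + Φ(-4.561) = 0.5310 + 0.0000 = 0.5311.
Type II error: β = 1 − power = 1 − 0.5311 = 0.4689.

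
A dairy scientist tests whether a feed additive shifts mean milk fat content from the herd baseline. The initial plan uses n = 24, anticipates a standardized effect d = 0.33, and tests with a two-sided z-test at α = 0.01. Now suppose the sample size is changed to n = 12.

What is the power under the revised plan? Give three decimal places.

Power ≈ 0.076

With n = 12: δ = d·√n = 0.33 × √12 = 1.1432. Critical value z_{0.005} = 2.576.
Revised power = Φ(δ − 2.576) + Φ(−δ − 2.576) = Φ(-1.433) + Φ(-3.719) = 0.0760 + 0.0001 = 0.0761.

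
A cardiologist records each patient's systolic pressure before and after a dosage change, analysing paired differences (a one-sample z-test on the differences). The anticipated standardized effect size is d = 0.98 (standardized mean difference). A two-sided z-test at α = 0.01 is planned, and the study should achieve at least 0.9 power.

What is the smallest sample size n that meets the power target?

n = 16

For power 0.9 need Φ(δ − z_{0.005}) = 0.9, so δ = z_{0.005} + z_{0.10} = 2.576 + 1.282 = 3.857.
(The Φ(−δ − z_{α/2}) term is vanishingly small for δ > 0 and is dropped in the standard sample-size formula.)
δ = d·√n ⇒ n = (δ/d)² = (3.857 / 0.98)² = 15.49.
Round up to the next whole unit.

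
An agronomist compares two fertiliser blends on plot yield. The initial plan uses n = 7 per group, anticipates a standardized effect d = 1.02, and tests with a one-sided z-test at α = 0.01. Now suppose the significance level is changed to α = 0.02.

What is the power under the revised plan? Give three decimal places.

Power ≈ 0.442

δ = d·√(n/2) = 1.02 × √(7/2) = 1.9082 (unchanged). New critical value: z_{0.02} = 2.054.
Revised power = Φ(δ − 2.054) = Φ(-0.146) = 0.4422.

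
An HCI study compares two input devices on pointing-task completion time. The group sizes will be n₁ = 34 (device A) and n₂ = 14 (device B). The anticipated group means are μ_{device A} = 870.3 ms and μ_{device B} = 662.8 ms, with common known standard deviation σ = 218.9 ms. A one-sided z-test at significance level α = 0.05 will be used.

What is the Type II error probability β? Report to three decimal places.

β ≈ 0.090

Standardized effect: d = |μ_{device A} − μ_{device B}| / σ = |870.3 − 662.8| / 218.9 = 0.9479
Noncentrality parameter: δ = d / √(1/n₁ + 1/n₂) = 0.9479 / √(1/34 + 1/14) = 2.9851
One-sided α = 0.05 → critical value z_{0.05} = 1.645.
Power = P(Z > 1.645 − δ) = Φ(1.340) = 0.9099.
Type II error: β = 1 − power = 1 − 0.9099 = 0.0901.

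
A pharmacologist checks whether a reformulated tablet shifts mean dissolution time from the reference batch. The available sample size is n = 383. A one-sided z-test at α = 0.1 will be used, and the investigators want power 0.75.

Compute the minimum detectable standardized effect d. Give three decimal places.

Required noncentrality: δ = z_{0.1} + z_{0.25} = 1.282 + 0.674 = 1.956.
δ = d·√n ⇒ d = δ/√n = 1.956/√383 = 0.0999.

d ≈ 0.100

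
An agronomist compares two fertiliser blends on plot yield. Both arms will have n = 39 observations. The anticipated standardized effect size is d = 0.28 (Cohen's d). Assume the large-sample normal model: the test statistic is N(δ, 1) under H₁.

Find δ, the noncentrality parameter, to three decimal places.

The noncentrality parameter scales effect size by the design's sample-size factor: δ = d·√(n/2) = 0.28 × √(39/2) = 1.2364

δ ≈ 1.236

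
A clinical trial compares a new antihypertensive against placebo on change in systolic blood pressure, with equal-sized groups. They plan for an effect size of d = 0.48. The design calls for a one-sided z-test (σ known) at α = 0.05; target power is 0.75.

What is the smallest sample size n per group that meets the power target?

n = 47 per group

For power 0.75 need Φ(δ − z_{0.05}) = 0.75, so δ = z_{0.05} + z_{0.25} = 1.645 + 0.674 = 2.319.
δ = d·√(n/2) ⇒ n = 2(δ/d)² = 2 × (2.319 / 0.48)² = 46.70.
Rounding up, n = 47 per group.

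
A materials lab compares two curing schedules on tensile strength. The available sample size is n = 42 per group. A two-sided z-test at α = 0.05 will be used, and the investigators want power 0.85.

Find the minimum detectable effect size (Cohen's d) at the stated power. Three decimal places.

d ≈ 0.654

Required noncentrality: δ = z_{0.025} + z_{0.15} = 1.960 + 1.036 = 2.996.
(Lower-tail contribution to power is negligible for δ > 0.)
δ = d·√(n/2) ⇒ d = δ/√(n/2) = 2.996/√(42/2) = 0.6539.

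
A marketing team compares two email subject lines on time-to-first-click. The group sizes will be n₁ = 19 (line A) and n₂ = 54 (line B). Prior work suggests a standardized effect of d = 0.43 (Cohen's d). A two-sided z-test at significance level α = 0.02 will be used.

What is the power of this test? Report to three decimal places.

Power ≈ 0.238

Noncentrality parameter: δ = d / √(1/n₁ + 1/n₂) = 0.43 / √(1/19 + 1/54) = 1.6121
Two-sided α = 0.02 → critical value z_{0.01} = 2.326.
Power = Φ(δ − 2.326) + Φ(−δ − 2.326) = Φ(-0.714) + Φ(-3.938) = 0.2375 + 0.0000 = 0.2376.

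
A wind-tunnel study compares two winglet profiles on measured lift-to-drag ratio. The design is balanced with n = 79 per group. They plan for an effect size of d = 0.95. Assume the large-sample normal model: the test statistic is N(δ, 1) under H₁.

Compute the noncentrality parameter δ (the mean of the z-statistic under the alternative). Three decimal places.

The noncentrality parameter scales effect size by the design's sample-size factor: δ = d·√(n/2) = 0.95 × √(79/2) = 5.9707

δ ≈ 5.971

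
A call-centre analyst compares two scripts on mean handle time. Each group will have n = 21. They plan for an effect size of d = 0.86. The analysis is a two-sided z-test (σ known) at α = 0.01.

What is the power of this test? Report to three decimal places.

Noncentrality parameter: δ = d·√(n/2) = 0.86 × √(21/2) = 2.7867
Two-sided α = 0.01 → critical value z_{0.005} = 2.576.
Power = Φ(δ − 2.576) + Φ(−δ − 2.576) = Φ(0.211) + Φ(-5.363) = 0.5835 + 0.0000 = 0.5835.

Power ≈ 0.584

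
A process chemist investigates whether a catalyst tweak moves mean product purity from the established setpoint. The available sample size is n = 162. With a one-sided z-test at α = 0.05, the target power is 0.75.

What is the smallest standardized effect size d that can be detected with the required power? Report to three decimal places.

d ≈ 0.182

Need Φ(δ − 1.645) = 0.75, so δ = 1.645 + 0.674 = 2.319.
δ = d·√n ⇒ d = δ/√n = 2.319/√162 = 0.1822.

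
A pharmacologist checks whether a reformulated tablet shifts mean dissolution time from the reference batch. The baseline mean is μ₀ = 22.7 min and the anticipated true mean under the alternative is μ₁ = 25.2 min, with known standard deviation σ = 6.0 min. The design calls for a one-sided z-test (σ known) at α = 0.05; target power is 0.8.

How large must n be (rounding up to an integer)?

Standardized effect: d = |μ₁ − μ₀| / σ = |25.2 − 22.7| / 6.0 = 0.4167
For power 0.8 need Φ(δ − z_{0.05}) = 0.8, so δ = z_{0.05} + z_{0.20} = 1.645 + 0.842 = 2.486.
δ = d·√n ⇒ n = (δ/d)² = (2.486 / 0.4167)² = 35.61.
Round up to the next whole unit.

n = 36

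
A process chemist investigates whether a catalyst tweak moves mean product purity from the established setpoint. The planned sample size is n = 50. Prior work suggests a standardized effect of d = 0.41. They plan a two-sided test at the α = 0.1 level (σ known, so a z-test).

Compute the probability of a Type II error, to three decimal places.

β ≈ 0.105

Noncentrality parameter: δ = d·√n = 0.41 × √50 = 2.8991
Two-sided α = 0.1 → critical value z_{0.05} = 1.645.
Power = Φ(δ − 1.645) + Φ(−δ − 1.645) = Φ(1.254) + Φ(-4.544) = 0.8951 + 0.0000 = 0.8951.
Type II error: β = 1 − power = 1 − 0.8951 = 0.1049.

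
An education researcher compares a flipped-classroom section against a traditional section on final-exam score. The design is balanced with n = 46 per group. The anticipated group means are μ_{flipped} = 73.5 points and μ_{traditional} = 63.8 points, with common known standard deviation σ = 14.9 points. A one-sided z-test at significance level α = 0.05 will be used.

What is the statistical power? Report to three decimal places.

Power ≈ 0.930

Standardized effect: d = |μ_{flipped} − μ_{traditional}| / σ = |73.5 − 63.8| / 14.9 = 0.6510
Noncentrality parameter: δ = d·√(n/2) = 0.6510 × √(46/2) = 3.1221
Critical value for a one-sided test at α = 0.05: z_α = 1.645.
Power = P(Z > 1.645 − δ) = Φ(1.477) = 0.9302.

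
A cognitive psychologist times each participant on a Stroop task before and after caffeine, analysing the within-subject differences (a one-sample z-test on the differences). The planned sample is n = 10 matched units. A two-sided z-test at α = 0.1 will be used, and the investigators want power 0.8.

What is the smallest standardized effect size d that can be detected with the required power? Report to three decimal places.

d ≈ 0.786

Need Φ(δ − 1.645) = 0.8, so δ = 1.645 + 0.842 = 2.486.
(The second rejection-region term Φ(−δ − z_{α/2}) is negligible and dropped.)
δ = d·√n ⇒ d = δ/√n = 2.486/√10 = 0.7863.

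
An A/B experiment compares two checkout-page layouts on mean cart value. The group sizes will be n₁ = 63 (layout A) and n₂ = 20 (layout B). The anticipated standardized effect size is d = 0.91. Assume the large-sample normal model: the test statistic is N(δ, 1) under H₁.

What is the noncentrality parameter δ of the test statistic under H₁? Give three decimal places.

δ ≈ 3.546

The noncentrality parameter scales effect size by the design's sample-size factor: δ = d / √(1/n₁ + 1/n₂) = 0.91 / √(1/63 + 1/20) = 3.5456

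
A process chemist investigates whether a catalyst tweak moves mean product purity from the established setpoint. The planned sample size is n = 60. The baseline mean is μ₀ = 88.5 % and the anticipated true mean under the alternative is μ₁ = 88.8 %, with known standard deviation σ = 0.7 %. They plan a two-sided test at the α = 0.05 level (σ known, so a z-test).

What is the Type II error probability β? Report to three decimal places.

β ≈ 0.087

Standardized effect: d = |μ₁ − μ₀| / σ = |88.8 − 88.5| / 0.7 = 0.4286
Noncentrality parameter: δ = d·√n = 0.4286 × √60 = 3.3197
Critical value for a two-sided test at α = 0.05: z_{α/2} = 1.960.
Power = Φ(δ − 1.960) + Φ(−δ − 1.960) = Φ(1.360) + Φ(-5.280) = 0.9130 + 0.0000 = 0.9130.
Type II error: β = 1 − power = 1 − 0.9130 = 0.0870.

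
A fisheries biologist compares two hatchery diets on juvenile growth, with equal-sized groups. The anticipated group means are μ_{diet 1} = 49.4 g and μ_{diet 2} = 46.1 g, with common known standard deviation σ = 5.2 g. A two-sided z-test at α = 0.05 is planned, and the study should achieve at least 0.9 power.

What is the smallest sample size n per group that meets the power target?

n = 53 per group

Standardized effect: d = |μ_{diet 1} − μ_{diet 2}| / σ = |49.4 − 46.1| / 5.2 = 0.6346
For power 0.9 need Φ(δ − z_{0.025}) = 0.9, so δ = z_{0.025} + z_{0.10} = 1.960 + 1.282 = 3.242.
(The Φ(−δ − z_{α/2}) term is vanishingly small for δ > 0 and is dropped in the standard sample-size formula.)
δ = d·√(n/2) ⇒ n = 2(δ/d)² = 2 × (3.242 / 0.6346)² = 52.18.
Rounding up, n = 53 per group.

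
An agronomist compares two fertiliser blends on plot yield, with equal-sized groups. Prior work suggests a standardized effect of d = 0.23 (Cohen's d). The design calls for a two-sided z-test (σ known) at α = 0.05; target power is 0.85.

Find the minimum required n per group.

For power 0.85 need Φ(δ − z_{0.025}) = 0.85, so δ = z_{0.025} + z_{0.15} = 1.960 + 1.036 = 2.996.
(Ignoring the negligible lower-tail rejection probability gives the usual closed-form inversion.)
δ = d·√(n/2) ⇒ n = 2(δ/d)² = 2 × (2.996 / 0.23)² = 339.45.
Rounding up, n = 340 per group.

n = 340 per group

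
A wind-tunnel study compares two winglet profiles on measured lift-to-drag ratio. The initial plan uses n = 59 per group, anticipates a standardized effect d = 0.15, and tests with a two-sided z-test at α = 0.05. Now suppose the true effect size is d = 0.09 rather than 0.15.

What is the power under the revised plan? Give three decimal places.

With d = 0.09: δ = d·√(n/2) = 0.09 × √(59/2) = 0.4888. Critical value z_{0.025} = 1.960.
Revised power = Φ(δ − 1.960) + Φ(−δ − 1.960) = Φ(-1.471) + Φ(-2.449) = 0.0706 + 0.0072 = 0.0778.

Power ≈ 0.078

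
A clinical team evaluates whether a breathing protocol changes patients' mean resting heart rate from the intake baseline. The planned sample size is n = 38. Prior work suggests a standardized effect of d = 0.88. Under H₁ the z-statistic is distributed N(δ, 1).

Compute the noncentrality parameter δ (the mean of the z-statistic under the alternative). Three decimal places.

δ = d·√n = 0.88 × √38 = 5.4247

δ ≈ 5.425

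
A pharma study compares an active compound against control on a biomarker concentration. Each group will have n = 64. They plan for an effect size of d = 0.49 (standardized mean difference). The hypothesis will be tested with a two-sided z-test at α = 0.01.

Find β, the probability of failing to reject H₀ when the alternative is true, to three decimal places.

Noncentrality parameter: δ = d·√(n/2) = 0.49 × √(64/2) = 2.7719
Critical value for a two-sided test at α = 0.01: z_{α/2} = 2.576.
Power = Φ(δ − 2.576) + Φ(−δ − 2.576) = Φ(0.196) + Φ(-5.348) = 0.5777 + 0.0000 = 0.5777.
Type II error: β = 1 − power = 1 − 0.5777 = 0.4223.

β ≈ 0.422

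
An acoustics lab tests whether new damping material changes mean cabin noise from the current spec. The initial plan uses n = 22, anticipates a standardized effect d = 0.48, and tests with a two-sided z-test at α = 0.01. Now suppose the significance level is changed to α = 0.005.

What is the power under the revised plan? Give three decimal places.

δ = d·√n = 0.48 × √22 = 2.2514 (unchanged). New critical value: z_{0.0025} = 2.807.
Revised power = Φ(δ − 2.807) + Φ(−δ − 2.807) = Φ(-0.556) + Φ(-5.058) = 0.2892 + 0.0000 = 0.2892.

Power ≈ 0.289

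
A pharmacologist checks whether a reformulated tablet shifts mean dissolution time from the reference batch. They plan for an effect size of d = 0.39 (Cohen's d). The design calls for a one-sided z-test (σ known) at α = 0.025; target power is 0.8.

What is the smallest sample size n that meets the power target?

For power 0.8 need Φ(δ − z_{0.025}) = 0.8, so δ = z_{0.025} + z_{0.20} = 1.960 + 0.842 = 2.802.
δ = d·√n ⇒ n = (δ/d)² = (2.802 / 0.39)² = 51.60.
Rounding up, n = 52.

n = 52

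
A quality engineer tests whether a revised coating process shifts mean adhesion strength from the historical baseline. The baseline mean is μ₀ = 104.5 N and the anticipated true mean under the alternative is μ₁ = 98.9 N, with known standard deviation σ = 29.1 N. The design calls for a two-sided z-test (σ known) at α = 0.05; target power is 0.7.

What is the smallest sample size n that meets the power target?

Standardized effect: d = |μ₁ − μ₀| / σ = |98.9 − 104.5| / 29.1 = 0.1924
For power 0.7 need Φ(δ − z_{0.025}) = 0.7, so δ = z_{0.025} + z_{0.30} = 1.960 + 0.524 = 2.484.
(The Φ(−δ − z_{α/2}) term is vanishingly small for δ > 0 and is dropped in the standard sample-size formula.)
δ = d·√n ⇒ n = (δ/d)² = (2.484 / 0.1924)² = 166.66.
Rounding up, n = 167.

n = 167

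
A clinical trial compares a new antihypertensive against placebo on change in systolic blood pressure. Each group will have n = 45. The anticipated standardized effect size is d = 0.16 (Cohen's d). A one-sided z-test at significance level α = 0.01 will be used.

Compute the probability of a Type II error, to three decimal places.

Noncentrality parameter: δ = d·√(n/2) = 0.16 × √(45/2) = 0.7589
Critical value for a one-sided test at α = 0.01: z_α = 2.326.
Power = Φ(δ − 2.326) = Φ(-1.567) = 0.0585.
Type II error: β = 1 − power = 1 − 0.0585 = 0.9415.

β ≈ 0.941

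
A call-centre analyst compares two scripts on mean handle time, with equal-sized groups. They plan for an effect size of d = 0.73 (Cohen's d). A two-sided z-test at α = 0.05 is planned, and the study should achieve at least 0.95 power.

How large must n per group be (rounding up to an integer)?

For power 0.95 need Φ(δ − z_{0.025}) = 0.95, so δ = z_{0.025} + z_{0.05} = 1.960 + 1.645 = 3.605.
(Ignoring the negligible lower-tail rejection probability gives the usual closed-form inversion.)
δ = d·√(n/2) ⇒ n = 2(δ/d)² = 2 × (3.605 / 0.73)² = 48.77.
Rounding up, n = 49 per group.

n = 49 per group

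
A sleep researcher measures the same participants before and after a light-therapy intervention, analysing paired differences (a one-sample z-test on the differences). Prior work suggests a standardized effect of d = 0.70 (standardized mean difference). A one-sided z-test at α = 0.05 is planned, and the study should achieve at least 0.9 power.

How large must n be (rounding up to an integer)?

n = 18

For power 0.9 need Φ(δ − z_{0.05}) = 0.9, so δ = z_{0.05} + z_{0.10} = 1.645 + 1.282 = 2.926.
δ = d·√n ⇒ n = (δ/d)² = (2.926 / 0.70)² = 17.48.
Round up to the next whole unit.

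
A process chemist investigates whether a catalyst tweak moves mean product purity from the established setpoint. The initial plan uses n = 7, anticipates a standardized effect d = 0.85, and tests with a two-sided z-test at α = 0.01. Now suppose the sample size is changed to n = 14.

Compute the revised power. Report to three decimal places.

Power ≈ 0.727

With n = 14: δ = d·√n = 0.85 × √14 = 3.1804. Critical value z_{0.005} = 2.576.
Revised power = Φ(δ − 2.576) + Φ(−δ − 2.576) = Φ(0.605) + Φ(-5.756) = 0.7273 + 0.0000 = 0.7273.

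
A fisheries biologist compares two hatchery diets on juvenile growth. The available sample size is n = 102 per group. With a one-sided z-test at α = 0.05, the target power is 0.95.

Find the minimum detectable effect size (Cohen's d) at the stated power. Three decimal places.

d ≈ 0.461

Required noncentrality: δ = z_{0.05} + z_{0.05} = 1.645 + 1.645 = 3.290.
δ = d·√(n/2) ⇒ d = δ/√(n/2) = 3.290/√(102/2) = 0.4607.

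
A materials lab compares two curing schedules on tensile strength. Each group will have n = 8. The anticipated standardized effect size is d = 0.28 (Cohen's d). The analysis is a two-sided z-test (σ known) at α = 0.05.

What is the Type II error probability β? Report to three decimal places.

β ≈ 0.913

Noncentrality parameter: δ = d·√(n/2) = 0.28 × √(8/2) = 0.5600
Two-sided α = 0.05 → critical value z_{0.025} = 1.960.
Power = Φ(δ − 1.960) + Φ(−δ − 1.960) = Φ(-1.400) + Φ(-2.520) = 0.0808 + 0.0059 = 0.0866.
Type II error: β = 1 − power = 1 − 0.0866 = 0.9134.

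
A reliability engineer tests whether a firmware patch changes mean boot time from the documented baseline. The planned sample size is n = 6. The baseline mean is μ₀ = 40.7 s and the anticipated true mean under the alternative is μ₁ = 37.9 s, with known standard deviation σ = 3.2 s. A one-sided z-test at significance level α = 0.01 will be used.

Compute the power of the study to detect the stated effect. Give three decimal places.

Standardized effect: d = |μ₁ − μ₀| / σ = |37.9 − 40.7| / 3.2 = 0.8750
Noncentrality parameter: δ = d·√n = 0.8750 × √6 = 2.1433
One-sided α = 0.01 → critical value z_{0.01} = 2.326.
Power = Φ(δ − 2.326) = Φ(-0.183) = 0.4274.

Power ≈ 0.427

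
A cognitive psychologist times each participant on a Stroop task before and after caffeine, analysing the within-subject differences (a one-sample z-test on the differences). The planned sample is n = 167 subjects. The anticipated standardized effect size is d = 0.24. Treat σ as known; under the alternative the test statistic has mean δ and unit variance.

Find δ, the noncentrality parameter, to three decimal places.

δ = d·√n = 0.24 × √167 = 3.1015

δ ≈ 3.101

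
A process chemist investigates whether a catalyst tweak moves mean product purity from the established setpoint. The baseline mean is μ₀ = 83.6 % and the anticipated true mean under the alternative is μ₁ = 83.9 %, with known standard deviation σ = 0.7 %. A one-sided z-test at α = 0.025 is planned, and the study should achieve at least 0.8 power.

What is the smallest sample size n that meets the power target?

n = 43

Standardized effect: d = |μ₁ − μ₀| / σ = |83.9 − 83.6| / 0.7 = 0.4286
Set Φ(δ − 1.960) = 0.8; then δ − 1.960 = Φ⁻¹(0.8) = 0.842, giving δ = 2.802.
δ = d·√n ⇒ n = (δ/d)² = (2.802 / 0.4286)² = 42.73.
Rounding up, n = 43.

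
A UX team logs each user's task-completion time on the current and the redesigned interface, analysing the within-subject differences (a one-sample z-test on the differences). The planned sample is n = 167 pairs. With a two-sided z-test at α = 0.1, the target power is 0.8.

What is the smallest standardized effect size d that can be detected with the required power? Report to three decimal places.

d ≈ 0.192

Need Φ(δ − 1.645) = 0.8, so δ = 1.645 + 0.842 = 2.486.
(The second rejection-region term Φ(−δ − z_{α/2}) is negligible and dropped.)
δ = d·√n ⇒ d = δ/√n = 2.486/√167 = 0.1924.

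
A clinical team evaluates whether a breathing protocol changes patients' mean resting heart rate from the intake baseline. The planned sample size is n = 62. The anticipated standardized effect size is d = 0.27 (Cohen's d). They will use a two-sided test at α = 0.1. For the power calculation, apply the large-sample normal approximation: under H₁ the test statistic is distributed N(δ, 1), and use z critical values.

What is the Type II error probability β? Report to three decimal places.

Noncentrality parameter: δ = d·√n = 0.27 × √62 = 2.1260
Critical value for a two-sided test at α = 0.1: z_{α/2} = 1.645.
Power = Φ(δ − 1.645) + Φ(−δ − 1.645) = Φ(0.481) + Φ(-3.771) = 0.6848 + 0.0001 = 0.6849.
Type II error: β = 1 − power = 1 − 0.6849 = 0.3151.

β ≈ 0.315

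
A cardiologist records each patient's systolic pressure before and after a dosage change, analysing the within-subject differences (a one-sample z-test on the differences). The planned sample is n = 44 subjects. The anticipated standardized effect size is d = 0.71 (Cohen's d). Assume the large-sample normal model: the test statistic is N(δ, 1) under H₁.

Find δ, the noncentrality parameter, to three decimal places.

The noncentrality parameter scales effect size by the design's sample-size factor: δ = d·√n = 0.71 × √44 = 4.7096

δ ≈ 4.710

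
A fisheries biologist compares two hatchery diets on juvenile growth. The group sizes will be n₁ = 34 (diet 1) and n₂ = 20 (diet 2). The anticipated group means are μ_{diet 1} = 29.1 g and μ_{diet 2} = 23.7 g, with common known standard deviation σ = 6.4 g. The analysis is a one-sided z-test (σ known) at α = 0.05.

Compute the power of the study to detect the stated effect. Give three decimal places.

Standardized effect: d = |μ_{diet 1} − μ_{diet 2}| / σ = |29.1 − 23.7| / 6.4 = 0.8438
Noncentrality parameter: δ = d / √(1/n₁ + 1/n₂) = 0.8438 / √(1/34 + 1/20) = 2.9941
Critical value for a one-sided test at α = 0.05: z_α = 1.645.
Power = P(Z > 1.645 − δ) = Φ(1.349) = 0.9114.

Power ≈ 0.911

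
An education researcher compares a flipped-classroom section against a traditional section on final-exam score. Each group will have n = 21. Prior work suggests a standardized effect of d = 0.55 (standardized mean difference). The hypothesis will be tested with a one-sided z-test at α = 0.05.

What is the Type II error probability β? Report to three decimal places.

Noncentrality parameter: δ = d·√(n/2) = 0.55 × √(21/2) = 1.7822
Critical value for a one-sided test at α = 0.05: z_α = 1.645.
Power = Φ(δ − 1.645) = Φ(0.137) = 0.5546.
Type II error: β = 1 − power = 1 − 0.5546 = 0.4454.

β ≈ 0.445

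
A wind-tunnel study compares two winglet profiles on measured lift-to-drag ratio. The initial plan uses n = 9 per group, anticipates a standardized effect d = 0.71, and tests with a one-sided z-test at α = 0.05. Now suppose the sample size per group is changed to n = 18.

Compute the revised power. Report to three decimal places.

With n = 18 per group: δ = d·√(n/2) = 0.71 × √(18/2) = 2.1300. Critical value z_{0.05} = 1.645.
Revised power = Φ(δ − 1.645) = Φ(0.485) = 0.6862.

Power ≈ 0.686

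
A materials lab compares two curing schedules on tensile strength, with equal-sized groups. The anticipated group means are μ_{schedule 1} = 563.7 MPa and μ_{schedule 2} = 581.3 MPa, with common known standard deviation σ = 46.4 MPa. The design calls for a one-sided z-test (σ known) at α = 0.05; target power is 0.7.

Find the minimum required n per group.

n = 66 per group

Standardized effect: d = |μ_{schedule 1} − μ_{schedule 2}| / σ = |563.7 − 581.3| / 46.4 = 0.3793
For power 0.7 need Φ(δ − z_{0.05}) = 0.7, so δ = z_{0.05} + z_{0.30} = 1.645 + 0.524 = 2.169.
δ = d·√(n/2) ⇒ n = 2(δ/d)² = 2 × (2.169 / 0.3793)² = 65.41.
Round up to the next whole unit.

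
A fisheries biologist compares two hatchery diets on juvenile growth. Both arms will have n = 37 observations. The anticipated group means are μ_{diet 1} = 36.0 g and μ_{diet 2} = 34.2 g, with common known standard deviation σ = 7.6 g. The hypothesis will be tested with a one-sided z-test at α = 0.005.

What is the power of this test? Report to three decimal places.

Standardized effect: d = |μ_{diet 1} − μ_{diet 2}| / σ = |36.0 − 34.2| / 7.6 = 0.2368
Noncentrality parameter: δ = d·√(n/2) = 0.2368 × √(37/2) = 1.0187
Critical value for a one-sided test at α = 0.005: z_α = 2.576.
Power = Φ(δ − 2.576) = Φ(-1.557) = 0.0597.

Power ≈ 0.060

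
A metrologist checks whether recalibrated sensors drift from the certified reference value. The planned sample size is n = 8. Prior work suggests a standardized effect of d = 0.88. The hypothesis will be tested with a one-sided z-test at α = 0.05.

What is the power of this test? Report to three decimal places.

Power ≈ 0.801

Noncentrality parameter: δ = d·√n = 0.88 × √8 = 2.4890
One-sided α = 0.05 → critical value z_{0.05} = 1.645.
Power = P(Z > 1.645 − δ) = Φ(0.844) = 0.8007.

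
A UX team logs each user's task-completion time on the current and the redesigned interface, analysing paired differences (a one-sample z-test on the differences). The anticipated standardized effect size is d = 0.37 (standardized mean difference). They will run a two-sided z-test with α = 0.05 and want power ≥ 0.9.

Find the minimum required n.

n = 77

For power 0.9 need Φ(δ − z_{0.025}) = 0.9, so δ = z_{0.025} + z_{0.10} = 1.960 + 1.282 = 3.242.
(The Φ(−δ − z_{α/2}) term is vanishingly small for δ > 0 and is dropped in the standard sample-size formula.)
δ = d·√n ⇒ n = (δ/d)² = (3.242 / 0.37)² = 76.75.
Round up to the next whole unit.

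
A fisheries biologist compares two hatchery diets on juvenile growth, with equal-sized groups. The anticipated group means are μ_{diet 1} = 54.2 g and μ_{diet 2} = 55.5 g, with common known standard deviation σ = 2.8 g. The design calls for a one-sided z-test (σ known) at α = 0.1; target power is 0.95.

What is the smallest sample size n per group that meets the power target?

Standardized effect: d = |μ_{diet 1} − μ_{diet 2}| / σ = |54.2 − 55.5| / 2.8 = 0.4643
For power 0.95 need Φ(δ − z_{0.1}) = 0.95, so δ = z_{0.1} + z_{0.05} = 1.282 + 1.645 = 2.926.
δ = d·√(n/2) ⇒ n = 2(δ/d)² = 2 × (2.926 / 0.4643)² = 79.46.
Rounding up, n = 80 per group.

n = 80 per group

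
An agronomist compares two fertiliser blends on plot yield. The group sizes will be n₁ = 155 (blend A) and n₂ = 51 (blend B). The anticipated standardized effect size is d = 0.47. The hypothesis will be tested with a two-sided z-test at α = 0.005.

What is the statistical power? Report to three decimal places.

Noncentrality parameter: δ = d / √(1/n₁ + 1/n₂) = 0.47 / √(1/155 + 1/51) = 2.9115
Critical value for a two-sided test at α = 0.005: z_{α/2} = 2.807.
Power = Φ(δ − 2.807) + Φ(−δ − 2.807) = Φ(0.104) + Φ(-5.719) = 0.5416 + 0.0000 = 0.5416.

Power ≈ 0.542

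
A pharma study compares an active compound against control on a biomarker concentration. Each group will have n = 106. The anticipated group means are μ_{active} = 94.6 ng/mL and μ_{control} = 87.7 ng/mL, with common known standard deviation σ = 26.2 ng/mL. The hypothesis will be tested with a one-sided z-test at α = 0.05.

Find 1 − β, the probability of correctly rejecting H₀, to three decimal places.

Standardized effect: d = |μ_{active} − μ_{control}| / σ = |94.6 − 87.7| / 26.2 = 0.2634
Noncentrality parameter: δ = d·√(n/2) = 0.2634 × √(106/2) = 1.9173
Critical value for a one-sided test at α = 0.05: z_α = 1.645.
Power = Φ(δ − 1.645) = Φ(0.272) = 0.6074.

Power ≈ 0.607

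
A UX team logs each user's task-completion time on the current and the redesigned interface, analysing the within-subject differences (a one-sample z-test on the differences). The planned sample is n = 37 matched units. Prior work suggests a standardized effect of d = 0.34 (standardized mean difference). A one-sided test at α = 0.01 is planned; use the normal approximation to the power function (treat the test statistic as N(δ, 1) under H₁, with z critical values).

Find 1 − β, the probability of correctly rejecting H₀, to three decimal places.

Noncentrality parameter: δ = d·√n = 0.34 × √37 = 2.0681
One-sided α = 0.01 → critical value z_{0.01} = 2.326.
Power = P(Z > 2.326 − δ) = Φ(-0.258) = 0.3981.

Power ≈ 0.398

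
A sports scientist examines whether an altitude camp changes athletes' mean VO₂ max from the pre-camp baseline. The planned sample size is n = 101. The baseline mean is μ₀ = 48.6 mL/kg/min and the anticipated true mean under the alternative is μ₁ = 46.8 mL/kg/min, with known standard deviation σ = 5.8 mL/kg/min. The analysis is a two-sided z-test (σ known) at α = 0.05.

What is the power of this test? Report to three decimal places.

Power ≈ 0.877

Standardized effect: d = |μ₁ − μ₀| / σ = |46.8 − 48.6| / 5.8 = 0.3103
Noncentrality parameter: λ = d·√n = 0.3103 × √101 = 3.1189
Critical value for a two-sided test at α = 0.05: z_{α/2} = 1.960.
Power = Φ(λ − 1.960) + Φ(−λ − 1.960) = Φ(1.159) + Φ(-5.079) = 0.8768 + 0.0000 = 0.8768.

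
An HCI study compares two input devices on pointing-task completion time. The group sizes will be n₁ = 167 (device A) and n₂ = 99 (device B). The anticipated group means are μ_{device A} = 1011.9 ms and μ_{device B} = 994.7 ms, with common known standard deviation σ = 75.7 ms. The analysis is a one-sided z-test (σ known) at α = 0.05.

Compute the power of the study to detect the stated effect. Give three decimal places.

Standardized effect: d = |μ_{device A} − μ_{device B}| / σ = |1011.9 − 994.7| / 75.7 = 0.2272
Noncentrality parameter: λ = d / √(1/n₁ + 1/n₂) = 0.2272 / √(1/167 + 1/99) = 1.7913
Critical value for a one-sided test at α = 0.05: z_α = 1.645.
Power = P(Z > 1.645 − λ) = Φ(0.146) = 0.5582.

Power ≈ 0.558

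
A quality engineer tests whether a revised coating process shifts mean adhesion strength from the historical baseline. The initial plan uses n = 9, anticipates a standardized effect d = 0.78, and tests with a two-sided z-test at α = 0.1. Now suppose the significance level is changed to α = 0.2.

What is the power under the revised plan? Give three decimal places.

δ = d·√n = 0.78 × √9 = 2.3400 (unchanged). New critical value: z_{0.1} = 1.282.
Revised power = Φ(δ − 1.282) + Φ(−δ − 1.282) = Φ(1.058) + Φ(-3.622) = 0.8551 + 0.0001 = 0.8552.

Power ≈ 0.855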